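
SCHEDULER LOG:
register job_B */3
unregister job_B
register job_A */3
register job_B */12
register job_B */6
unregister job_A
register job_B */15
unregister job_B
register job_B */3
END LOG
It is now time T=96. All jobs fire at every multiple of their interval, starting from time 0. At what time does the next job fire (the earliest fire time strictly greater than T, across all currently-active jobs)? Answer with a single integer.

Op 1: register job_B */3 -> active={job_B:*/3}
Op 2: unregister job_B -> active={}
Op 3: register job_A */3 -> active={job_A:*/3}
Op 4: register job_B */12 -> active={job_A:*/3, job_B:*/12}
Op 5: register job_B */6 -> active={job_A:*/3, job_B:*/6}
Op 6: unregister job_A -> active={job_B:*/6}
Op 7: register job_B */15 -> active={job_B:*/15}
Op 8: unregister job_B -> active={}
Op 9: register job_B */3 -> active={job_B:*/3}
  job_B: interval 3, next fire after T=96 is 99
Earliest fire time = 99 (job job_B)

Answer: 99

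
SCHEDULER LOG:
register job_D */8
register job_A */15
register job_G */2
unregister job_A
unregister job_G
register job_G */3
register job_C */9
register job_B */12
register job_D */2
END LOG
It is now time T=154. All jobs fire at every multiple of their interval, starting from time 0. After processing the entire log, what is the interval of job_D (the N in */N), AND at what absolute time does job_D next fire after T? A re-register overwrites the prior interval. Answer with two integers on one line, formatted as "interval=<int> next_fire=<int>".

Answer: interval=2 next_fire=156

Derivation:
Op 1: register job_D */8 -> active={job_D:*/8}
Op 2: register job_A */15 -> active={job_A:*/15, job_D:*/8}
Op 3: register job_G */2 -> active={job_A:*/15, job_D:*/8, job_G:*/2}
Op 4: unregister job_A -> active={job_D:*/8, job_G:*/2}
Op 5: unregister job_G -> active={job_D:*/8}
Op 6: register job_G */3 -> active={job_D:*/8, job_G:*/3}
Op 7: register job_C */9 -> active={job_C:*/9, job_D:*/8, job_G:*/3}
Op 8: register job_B */12 -> active={job_B:*/12, job_C:*/9, job_D:*/8, job_G:*/3}
Op 9: register job_D */2 -> active={job_B:*/12, job_C:*/9, job_D:*/2, job_G:*/3}
Final interval of job_D = 2
Next fire of job_D after T=154: (154//2+1)*2 = 156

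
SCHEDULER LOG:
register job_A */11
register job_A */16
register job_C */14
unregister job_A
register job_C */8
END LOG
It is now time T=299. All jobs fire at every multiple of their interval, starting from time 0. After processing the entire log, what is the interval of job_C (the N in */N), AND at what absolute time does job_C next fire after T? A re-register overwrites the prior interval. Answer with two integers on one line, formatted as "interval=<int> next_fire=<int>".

Answer: interval=8 next_fire=304

Derivation:
Op 1: register job_A */11 -> active={job_A:*/11}
Op 2: register job_A */16 -> active={job_A:*/16}
Op 3: register job_C */14 -> active={job_A:*/16, job_C:*/14}
Op 4: unregister job_A -> active={job_C:*/14}
Op 5: register job_C */8 -> active={job_C:*/8}
Final interval of job_C = 8
Next fire of job_C after T=299: (299//8+1)*8 = 304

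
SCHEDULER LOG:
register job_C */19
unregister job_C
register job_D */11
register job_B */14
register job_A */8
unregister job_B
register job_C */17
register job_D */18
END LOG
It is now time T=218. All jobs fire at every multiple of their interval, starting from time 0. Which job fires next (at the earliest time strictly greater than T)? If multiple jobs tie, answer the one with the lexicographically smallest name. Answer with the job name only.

Op 1: register job_C */19 -> active={job_C:*/19}
Op 2: unregister job_C -> active={}
Op 3: register job_D */11 -> active={job_D:*/11}
Op 4: register job_B */14 -> active={job_B:*/14, job_D:*/11}
Op 5: register job_A */8 -> active={job_A:*/8, job_B:*/14, job_D:*/11}
Op 6: unregister job_B -> active={job_A:*/8, job_D:*/11}
Op 7: register job_C */17 -> active={job_A:*/8, job_C:*/17, job_D:*/11}
Op 8: register job_D */18 -> active={job_A:*/8, job_C:*/17, job_D:*/18}
  job_A: interval 8, next fire after T=218 is 224
  job_C: interval 17, next fire after T=218 is 221
  job_D: interval 18, next fire after T=218 is 234
Earliest = 221, winner (lex tiebreak) = job_C

Answer: job_C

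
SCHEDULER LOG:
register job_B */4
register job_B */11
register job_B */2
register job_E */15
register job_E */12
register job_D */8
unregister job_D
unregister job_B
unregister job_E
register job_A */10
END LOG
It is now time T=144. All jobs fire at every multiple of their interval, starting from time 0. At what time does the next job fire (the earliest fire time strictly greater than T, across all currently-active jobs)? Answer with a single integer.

Op 1: register job_B */4 -> active={job_B:*/4}
Op 2: register job_B */11 -> active={job_B:*/11}
Op 3: register job_B */2 -> active={job_B:*/2}
Op 4: register job_E */15 -> active={job_B:*/2, job_E:*/15}
Op 5: register job_E */12 -> active={job_B:*/2, job_E:*/12}
Op 6: register job_D */8 -> active={job_B:*/2, job_D:*/8, job_E:*/12}
Op 7: unregister job_D -> active={job_B:*/2, job_E:*/12}
Op 8: unregister job_B -> active={job_E:*/12}
Op 9: unregister job_E -> active={}
Op 10: register job_A */10 -> active={job_A:*/10}
  job_A: interval 10, next fire after T=144 is 150
Earliest fire time = 150 (job job_A)

Answer: 150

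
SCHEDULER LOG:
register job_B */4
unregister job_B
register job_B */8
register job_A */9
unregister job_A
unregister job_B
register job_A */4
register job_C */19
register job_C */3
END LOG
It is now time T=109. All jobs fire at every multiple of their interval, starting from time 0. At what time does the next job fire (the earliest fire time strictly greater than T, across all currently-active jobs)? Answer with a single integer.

Answer: 111

Derivation:
Op 1: register job_B */4 -> active={job_B:*/4}
Op 2: unregister job_B -> active={}
Op 3: register job_B */8 -> active={job_B:*/8}
Op 4: register job_A */9 -> active={job_A:*/9, job_B:*/8}
Op 5: unregister job_A -> active={job_B:*/8}
Op 6: unregister job_B -> active={}
Op 7: register job_A */4 -> active={job_A:*/4}
Op 8: register job_C */19 -> active={job_A:*/4, job_C:*/19}
Op 9: register job_C */3 -> active={job_A:*/4, job_C:*/3}
  job_A: interval 4, next fire after T=109 is 112
  job_C: interval 3, next fire after T=109 is 111
Earliest fire time = 111 (job job_C)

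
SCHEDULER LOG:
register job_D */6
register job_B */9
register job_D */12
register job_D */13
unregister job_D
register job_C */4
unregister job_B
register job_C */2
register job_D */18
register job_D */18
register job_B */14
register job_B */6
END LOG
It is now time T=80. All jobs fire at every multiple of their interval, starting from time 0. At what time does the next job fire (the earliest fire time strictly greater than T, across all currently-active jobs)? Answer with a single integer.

Op 1: register job_D */6 -> active={job_D:*/6}
Op 2: register job_B */9 -> active={job_B:*/9, job_D:*/6}
Op 3: register job_D */12 -> active={job_B:*/9, job_D:*/12}
Op 4: register job_D */13 -> active={job_B:*/9, job_D:*/13}
Op 5: unregister job_D -> active={job_B:*/9}
Op 6: register job_C */4 -> active={job_B:*/9, job_C:*/4}
Op 7: unregister job_B -> active={job_C:*/4}
Op 8: register job_C */2 -> active={job_C:*/2}
Op 9: register job_D */18 -> active={job_C:*/2, job_D:*/18}
Op 10: register job_D */18 -> active={job_C:*/2, job_D:*/18}
Op 11: register job_B */14 -> active={job_B:*/14, job_C:*/2, job_D:*/18}
Op 12: register job_B */6 -> active={job_B:*/6, job_C:*/2, job_D:*/18}
  job_B: interval 6, next fire after T=80 is 84
  job_C: interval 2, next fire after T=80 is 82
  job_D: interval 18, next fire after T=80 is 90
Earliest fire time = 82 (job job_C)

Answer: 82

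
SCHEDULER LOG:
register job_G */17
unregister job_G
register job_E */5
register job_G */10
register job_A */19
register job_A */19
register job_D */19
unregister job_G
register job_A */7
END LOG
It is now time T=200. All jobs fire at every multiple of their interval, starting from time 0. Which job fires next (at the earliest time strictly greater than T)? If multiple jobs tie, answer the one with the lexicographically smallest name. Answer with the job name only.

Op 1: register job_G */17 -> active={job_G:*/17}
Op 2: unregister job_G -> active={}
Op 3: register job_E */5 -> active={job_E:*/5}
Op 4: register job_G */10 -> active={job_E:*/5, job_G:*/10}
Op 5: register job_A */19 -> active={job_A:*/19, job_E:*/5, job_G:*/10}
Op 6: register job_A */19 -> active={job_A:*/19, job_E:*/5, job_G:*/10}
Op 7: register job_D */19 -> active={job_A:*/19, job_D:*/19, job_E:*/5, job_G:*/10}
Op 8: unregister job_G -> active={job_A:*/19, job_D:*/19, job_E:*/5}
Op 9: register job_A */7 -> active={job_A:*/7, job_D:*/19, job_E:*/5}
  job_A: interval 7, next fire after T=200 is 203
  job_D: interval 19, next fire after T=200 is 209
  job_E: interval 5, next fire after T=200 is 205
Earliest = 203, winner (lex tiebreak) = job_A

Answer: job_A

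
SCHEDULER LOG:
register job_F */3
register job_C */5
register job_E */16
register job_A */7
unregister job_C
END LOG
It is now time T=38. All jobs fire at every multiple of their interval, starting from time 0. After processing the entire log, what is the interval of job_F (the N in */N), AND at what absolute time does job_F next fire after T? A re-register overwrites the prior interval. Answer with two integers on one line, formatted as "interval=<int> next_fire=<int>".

Op 1: register job_F */3 -> active={job_F:*/3}
Op 2: register job_C */5 -> active={job_C:*/5, job_F:*/3}
Op 3: register job_E */16 -> active={job_C:*/5, job_E:*/16, job_F:*/3}
Op 4: register job_A */7 -> active={job_A:*/7, job_C:*/5, job_E:*/16, job_F:*/3}
Op 5: unregister job_C -> active={job_A:*/7, job_E:*/16, job_F:*/3}
Final interval of job_F = 3
Next fire of job_F after T=38: (38//3+1)*3 = 39

Answer: interval=3 next_fire=39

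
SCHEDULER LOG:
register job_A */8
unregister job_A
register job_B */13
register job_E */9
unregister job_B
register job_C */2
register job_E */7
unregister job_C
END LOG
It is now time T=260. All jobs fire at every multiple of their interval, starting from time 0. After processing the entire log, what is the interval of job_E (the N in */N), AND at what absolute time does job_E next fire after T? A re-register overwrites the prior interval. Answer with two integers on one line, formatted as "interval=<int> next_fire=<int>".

Op 1: register job_A */8 -> active={job_A:*/8}
Op 2: unregister job_A -> active={}
Op 3: register job_B */13 -> active={job_B:*/13}
Op 4: register job_E */9 -> active={job_B:*/13, job_E:*/9}
Op 5: unregister job_B -> active={job_E:*/9}
Op 6: register job_C */2 -> active={job_C:*/2, job_E:*/9}
Op 7: register job_E */7 -> active={job_C:*/2, job_E:*/7}
Op 8: unregister job_C -> active={job_E:*/7}
Final interval of job_E = 7
Next fire of job_E after T=260: (260//7+1)*7 = 266

Answer: interval=7 next_fire=266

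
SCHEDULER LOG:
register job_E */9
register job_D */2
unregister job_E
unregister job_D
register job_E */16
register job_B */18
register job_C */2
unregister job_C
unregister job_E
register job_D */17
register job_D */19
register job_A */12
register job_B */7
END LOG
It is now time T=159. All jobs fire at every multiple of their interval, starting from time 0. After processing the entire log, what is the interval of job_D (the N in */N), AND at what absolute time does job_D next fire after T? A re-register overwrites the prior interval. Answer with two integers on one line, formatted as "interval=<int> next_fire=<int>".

Op 1: register job_E */9 -> active={job_E:*/9}
Op 2: register job_D */2 -> active={job_D:*/2, job_E:*/9}
Op 3: unregister job_E -> active={job_D:*/2}
Op 4: unregister job_D -> active={}
Op 5: register job_E */16 -> active={job_E:*/16}
Op 6: register job_B */18 -> active={job_B:*/18, job_E:*/16}
Op 7: register job_C */2 -> active={job_B:*/18, job_C:*/2, job_E:*/16}
Op 8: unregister job_C -> active={job_B:*/18, job_E:*/16}
Op 9: unregister job_E -> active={job_B:*/18}
Op 10: register job_D */17 -> active={job_B:*/18, job_D:*/17}
Op 11: register job_D */19 -> active={job_B:*/18, job_D:*/19}
Op 12: register job_A */12 -> active={job_A:*/12, job_B:*/18, job_D:*/19}
Op 13: register job_B */7 -> active={job_A:*/12, job_B:*/7, job_D:*/19}
Final interval of job_D = 19
Next fire of job_D after T=159: (159//19+1)*19 = 171

Answer: interval=19 next_fire=171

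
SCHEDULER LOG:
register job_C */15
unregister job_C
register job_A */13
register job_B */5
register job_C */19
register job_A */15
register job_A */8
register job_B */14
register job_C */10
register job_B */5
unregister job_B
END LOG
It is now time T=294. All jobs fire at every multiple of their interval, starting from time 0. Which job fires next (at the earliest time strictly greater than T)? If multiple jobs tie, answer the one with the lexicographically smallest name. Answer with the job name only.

Answer: job_A

Derivation:
Op 1: register job_C */15 -> active={job_C:*/15}
Op 2: unregister job_C -> active={}
Op 3: register job_A */13 -> active={job_A:*/13}
Op 4: register job_B */5 -> active={job_A:*/13, job_B:*/5}
Op 5: register job_C */19 -> active={job_A:*/13, job_B:*/5, job_C:*/19}
Op 6: register job_A */15 -> active={job_A:*/15, job_B:*/5, job_C:*/19}
Op 7: register job_A */8 -> active={job_A:*/8, job_B:*/5, job_C:*/19}
Op 8: register job_B */14 -> active={job_A:*/8, job_B:*/14, job_C:*/19}
Op 9: register job_C */10 -> active={job_A:*/8, job_B:*/14, job_C:*/10}
Op 10: register job_B */5 -> active={job_A:*/8, job_B:*/5, job_C:*/10}
Op 11: unregister job_B -> active={job_A:*/8, job_C:*/10}
  job_A: interval 8, next fire after T=294 is 296
  job_C: interval 10, next fire after T=294 is 300
Earliest = 296, winner (lex tiebreak) = job_A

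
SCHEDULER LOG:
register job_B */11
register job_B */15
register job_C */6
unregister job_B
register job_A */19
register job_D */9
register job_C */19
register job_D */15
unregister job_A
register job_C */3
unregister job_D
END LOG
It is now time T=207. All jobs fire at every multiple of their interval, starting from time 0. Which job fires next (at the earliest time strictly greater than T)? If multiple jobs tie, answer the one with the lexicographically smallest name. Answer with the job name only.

Op 1: register job_B */11 -> active={job_B:*/11}
Op 2: register job_B */15 -> active={job_B:*/15}
Op 3: register job_C */6 -> active={job_B:*/15, job_C:*/6}
Op 4: unregister job_B -> active={job_C:*/6}
Op 5: register job_A */19 -> active={job_A:*/19, job_C:*/6}
Op 6: register job_D */9 -> active={job_A:*/19, job_C:*/6, job_D:*/9}
Op 7: register job_C */19 -> active={job_A:*/19, job_C:*/19, job_D:*/9}
Op 8: register job_D */15 -> active={job_A:*/19, job_C:*/19, job_D:*/15}
Op 9: unregister job_A -> active={job_C:*/19, job_D:*/15}
Op 10: register job_C */3 -> active={job_C:*/3, job_D:*/15}
Op 11: unregister job_D -> active={job_C:*/3}
  job_C: interval 3, next fire after T=207 is 210
Earliest = 210, winner (lex tiebreak) = job_C

Answer: job_C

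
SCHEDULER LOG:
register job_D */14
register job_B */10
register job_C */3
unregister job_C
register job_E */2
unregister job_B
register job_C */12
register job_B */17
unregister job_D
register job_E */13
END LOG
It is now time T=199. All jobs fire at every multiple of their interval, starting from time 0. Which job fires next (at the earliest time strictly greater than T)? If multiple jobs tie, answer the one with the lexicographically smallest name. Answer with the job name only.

Answer: job_B

Derivation:
Op 1: register job_D */14 -> active={job_D:*/14}
Op 2: register job_B */10 -> active={job_B:*/10, job_D:*/14}
Op 3: register job_C */3 -> active={job_B:*/10, job_C:*/3, job_D:*/14}
Op 4: unregister job_C -> active={job_B:*/10, job_D:*/14}
Op 5: register job_E */2 -> active={job_B:*/10, job_D:*/14, job_E:*/2}
Op 6: unregister job_B -> active={job_D:*/14, job_E:*/2}
Op 7: register job_C */12 -> active={job_C:*/12, job_D:*/14, job_E:*/2}
Op 8: register job_B */17 -> active={job_B:*/17, job_C:*/12, job_D:*/14, job_E:*/2}
Op 9: unregister job_D -> active={job_B:*/17, job_C:*/12, job_E:*/2}
Op 10: register job_E */13 -> active={job_B:*/17, job_C:*/12, job_E:*/13}
  job_B: interval 17, next fire after T=199 is 204
  job_C: interval 12, next fire after T=199 is 204
  job_E: interval 13, next fire after T=199 is 208
Earliest = 204, winner (lex tiebreak) = job_B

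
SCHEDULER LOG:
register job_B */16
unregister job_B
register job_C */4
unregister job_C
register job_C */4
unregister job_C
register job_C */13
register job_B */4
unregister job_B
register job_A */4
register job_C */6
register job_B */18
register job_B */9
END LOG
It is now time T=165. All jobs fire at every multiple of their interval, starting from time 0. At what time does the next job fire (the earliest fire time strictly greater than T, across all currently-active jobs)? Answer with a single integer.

Op 1: register job_B */16 -> active={job_B:*/16}
Op 2: unregister job_B -> active={}
Op 3: register job_C */4 -> active={job_C:*/4}
Op 4: unregister job_C -> active={}
Op 5: register job_C */4 -> active={job_C:*/4}
Op 6: unregister job_C -> active={}
Op 7: register job_C */13 -> active={job_C:*/13}
Op 8: register job_B */4 -> active={job_B:*/4, job_C:*/13}
Op 9: unregister job_B -> active={job_C:*/13}
Op 10: register job_A */4 -> active={job_A:*/4, job_C:*/13}
Op 11: register job_C */6 -> active={job_A:*/4, job_C:*/6}
Op 12: register job_B */18 -> active={job_A:*/4, job_B:*/18, job_C:*/6}
Op 13: register job_B */9 -> active={job_A:*/4, job_B:*/9, job_C:*/6}
  job_A: interval 4, next fire after T=165 is 168
  job_B: interval 9, next fire after T=165 is 171
  job_C: interval 6, next fire after T=165 is 168
Earliest fire time = 168 (job job_A)

Answer: 168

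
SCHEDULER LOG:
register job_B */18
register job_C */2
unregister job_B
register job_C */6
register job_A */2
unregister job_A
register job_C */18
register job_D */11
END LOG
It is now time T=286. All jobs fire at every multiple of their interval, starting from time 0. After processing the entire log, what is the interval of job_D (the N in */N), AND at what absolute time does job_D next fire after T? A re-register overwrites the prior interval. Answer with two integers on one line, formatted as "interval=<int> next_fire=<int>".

Op 1: register job_B */18 -> active={job_B:*/18}
Op 2: register job_C */2 -> active={job_B:*/18, job_C:*/2}
Op 3: unregister job_B -> active={job_C:*/2}
Op 4: register job_C */6 -> active={job_C:*/6}
Op 5: register job_A */2 -> active={job_A:*/2, job_C:*/6}
Op 6: unregister job_A -> active={job_C:*/6}
Op 7: register job_C */18 -> active={job_C:*/18}
Op 8: register job_D */11 -> active={job_C:*/18, job_D:*/11}
Final interval of job_D = 11
Next fire of job_D after T=286: (286//11+1)*11 = 297

Answer: interval=11 next_fire=297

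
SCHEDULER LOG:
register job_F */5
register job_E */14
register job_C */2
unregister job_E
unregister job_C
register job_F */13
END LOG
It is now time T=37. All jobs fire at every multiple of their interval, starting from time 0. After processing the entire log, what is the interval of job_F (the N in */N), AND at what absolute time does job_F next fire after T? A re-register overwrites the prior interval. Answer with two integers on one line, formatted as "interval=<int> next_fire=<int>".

Op 1: register job_F */5 -> active={job_F:*/5}
Op 2: register job_E */14 -> active={job_E:*/14, job_F:*/5}
Op 3: register job_C */2 -> active={job_C:*/2, job_E:*/14, job_F:*/5}
Op 4: unregister job_E -> active={job_C:*/2, job_F:*/5}
Op 5: unregister job_C -> active={job_F:*/5}
Op 6: register job_F */13 -> active={job_F:*/13}
Final interval of job_F = 13
Next fire of job_F after T=37: (37//13+1)*13 = 39

Answer: interval=13 next_fire=39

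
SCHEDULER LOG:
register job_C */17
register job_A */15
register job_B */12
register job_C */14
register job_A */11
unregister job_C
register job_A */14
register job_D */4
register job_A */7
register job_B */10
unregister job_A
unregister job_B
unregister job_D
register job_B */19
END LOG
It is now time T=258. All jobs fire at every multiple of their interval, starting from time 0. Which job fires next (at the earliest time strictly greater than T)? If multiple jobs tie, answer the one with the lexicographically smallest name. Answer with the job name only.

Op 1: register job_C */17 -> active={job_C:*/17}
Op 2: register job_A */15 -> active={job_A:*/15, job_C:*/17}
Op 3: register job_B */12 -> active={job_A:*/15, job_B:*/12, job_C:*/17}
Op 4: register job_C */14 -> active={job_A:*/15, job_B:*/12, job_C:*/14}
Op 5: register job_A */11 -> active={job_A:*/11, job_B:*/12, job_C:*/14}
Op 6: unregister job_C -> active={job_A:*/11, job_B:*/12}
Op 7: register job_A */14 -> active={job_A:*/14, job_B:*/12}
Op 8: register job_D */4 -> active={job_A:*/14, job_B:*/12, job_D:*/4}
Op 9: register job_A */7 -> active={job_A:*/7, job_B:*/12, job_D:*/4}
Op 10: register job_B */10 -> active={job_A:*/7, job_B:*/10, job_D:*/4}
Op 11: unregister job_A -> active={job_B:*/10, job_D:*/4}
Op 12: unregister job_B -> active={job_D:*/4}
Op 13: unregister job_D -> active={}
Op 14: register job_B */19 -> active={job_B:*/19}
  job_B: interval 19, next fire after T=258 is 266
Earliest = 266, winner (lex tiebreak) = job_B

Answer: job_B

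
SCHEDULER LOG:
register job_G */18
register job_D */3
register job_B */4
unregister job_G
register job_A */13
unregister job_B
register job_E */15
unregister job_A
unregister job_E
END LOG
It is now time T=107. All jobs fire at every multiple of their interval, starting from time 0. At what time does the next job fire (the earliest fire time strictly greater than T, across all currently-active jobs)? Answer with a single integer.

Op 1: register job_G */18 -> active={job_G:*/18}
Op 2: register job_D */3 -> active={job_D:*/3, job_G:*/18}
Op 3: register job_B */4 -> active={job_B:*/4, job_D:*/3, job_G:*/18}
Op 4: unregister job_G -> active={job_B:*/4, job_D:*/3}
Op 5: register job_A */13 -> active={job_A:*/13, job_B:*/4, job_D:*/3}
Op 6: unregister job_B -> active={job_A:*/13, job_D:*/3}
Op 7: register job_E */15 -> active={job_A:*/13, job_D:*/3, job_E:*/15}
Op 8: unregister job_A -> active={job_D:*/3, job_E:*/15}
Op 9: unregister job_E -> active={job_D:*/3}
  job_D: interval 3, next fire after T=107 is 108
Earliest fire time = 108 (job job_D)

Answer: 108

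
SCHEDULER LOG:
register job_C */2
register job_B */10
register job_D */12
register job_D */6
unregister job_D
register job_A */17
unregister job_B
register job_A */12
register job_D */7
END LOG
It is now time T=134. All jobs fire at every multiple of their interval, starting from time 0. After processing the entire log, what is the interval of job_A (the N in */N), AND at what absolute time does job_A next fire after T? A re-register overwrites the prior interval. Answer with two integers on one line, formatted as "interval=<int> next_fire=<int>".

Op 1: register job_C */2 -> active={job_C:*/2}
Op 2: register job_B */10 -> active={job_B:*/10, job_C:*/2}
Op 3: register job_D */12 -> active={job_B:*/10, job_C:*/2, job_D:*/12}
Op 4: register job_D */6 -> active={job_B:*/10, job_C:*/2, job_D:*/6}
Op 5: unregister job_D -> active={job_B:*/10, job_C:*/2}
Op 6: register job_A */17 -> active={job_A:*/17, job_B:*/10, job_C:*/2}
Op 7: unregister job_B -> active={job_A:*/17, job_C:*/2}
Op 8: register job_A */12 -> active={job_A:*/12, job_C:*/2}
Op 9: register job_D */7 -> active={job_A:*/12, job_C:*/2, job_D:*/7}
Final interval of job_A = 12
Next fire of job_A after T=134: (134//12+1)*12 = 144

Answer: interval=12 next_fire=144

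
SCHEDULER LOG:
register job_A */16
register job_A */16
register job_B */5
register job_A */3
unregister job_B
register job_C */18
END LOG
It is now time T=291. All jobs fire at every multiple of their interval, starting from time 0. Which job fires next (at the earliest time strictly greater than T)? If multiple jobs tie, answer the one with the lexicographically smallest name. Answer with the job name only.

Op 1: register job_A */16 -> active={job_A:*/16}
Op 2: register job_A */16 -> active={job_A:*/16}
Op 3: register job_B */5 -> active={job_A:*/16, job_B:*/5}
Op 4: register job_A */3 -> active={job_A:*/3, job_B:*/5}
Op 5: unregister job_B -> active={job_A:*/3}
Op 6: register job_C */18 -> active={job_A:*/3, job_C:*/18}
  job_A: interval 3, next fire after T=291 is 294
  job_C: interval 18, next fire after T=291 is 306
Earliest = 294, winner (lex tiebreak) = job_A

Answer: job_A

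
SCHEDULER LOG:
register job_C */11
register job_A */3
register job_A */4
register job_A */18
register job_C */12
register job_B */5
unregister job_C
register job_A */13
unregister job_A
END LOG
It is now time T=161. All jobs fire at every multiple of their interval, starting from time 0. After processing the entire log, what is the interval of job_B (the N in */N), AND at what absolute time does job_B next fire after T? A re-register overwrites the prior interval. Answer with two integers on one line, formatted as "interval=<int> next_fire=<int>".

Answer: interval=5 next_fire=165

Derivation:
Op 1: register job_C */11 -> active={job_C:*/11}
Op 2: register job_A */3 -> active={job_A:*/3, job_C:*/11}
Op 3: register job_A */4 -> active={job_A:*/4, job_C:*/11}
Op 4: register job_A */18 -> active={job_A:*/18, job_C:*/11}
Op 5: register job_C */12 -> active={job_A:*/18, job_C:*/12}
Op 6: register job_B */5 -> active={job_A:*/18, job_B:*/5, job_C:*/12}
Op 7: unregister job_C -> active={job_A:*/18, job_B:*/5}
Op 8: register job_A */13 -> active={job_A:*/13, job_B:*/5}
Op 9: unregister job_A -> active={job_B:*/5}
Final interval of job_B = 5
Next fire of job_B after T=161: (161//5+1)*5 = 165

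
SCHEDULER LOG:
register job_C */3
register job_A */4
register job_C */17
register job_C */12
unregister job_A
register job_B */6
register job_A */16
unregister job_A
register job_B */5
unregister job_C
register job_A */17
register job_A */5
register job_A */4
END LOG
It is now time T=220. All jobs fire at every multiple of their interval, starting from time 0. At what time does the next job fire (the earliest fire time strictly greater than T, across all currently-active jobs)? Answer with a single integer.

Answer: 224

Derivation:
Op 1: register job_C */3 -> active={job_C:*/3}
Op 2: register job_A */4 -> active={job_A:*/4, job_C:*/3}
Op 3: register job_C */17 -> active={job_A:*/4, job_C:*/17}
Op 4: register job_C */12 -> active={job_A:*/4, job_C:*/12}
Op 5: unregister job_A -> active={job_C:*/12}
Op 6: register job_B */6 -> active={job_B:*/6, job_C:*/12}
Op 7: register job_A */16 -> active={job_A:*/16, job_B:*/6, job_C:*/12}
Op 8: unregister job_A -> active={job_B:*/6, job_C:*/12}
Op 9: register job_B */5 -> active={job_B:*/5, job_C:*/12}
Op 10: unregister job_C -> active={job_B:*/5}
Op 11: register job_A */17 -> active={job_A:*/17, job_B:*/5}
Op 12: register job_A */5 -> active={job_A:*/5, job_B:*/5}
Op 13: register job_A */4 -> active={job_A:*/4, job_B:*/5}
  job_A: interval 4, next fire after T=220 is 224
  job_B: interval 5, next fire after T=220 is 225
Earliest fire time = 224 (job job_A)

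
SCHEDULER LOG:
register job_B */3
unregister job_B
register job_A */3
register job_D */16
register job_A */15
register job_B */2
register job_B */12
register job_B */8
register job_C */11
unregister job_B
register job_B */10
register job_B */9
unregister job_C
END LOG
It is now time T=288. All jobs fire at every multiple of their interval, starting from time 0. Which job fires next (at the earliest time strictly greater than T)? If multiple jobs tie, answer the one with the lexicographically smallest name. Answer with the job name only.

Op 1: register job_B */3 -> active={job_B:*/3}
Op 2: unregister job_B -> active={}
Op 3: register job_A */3 -> active={job_A:*/3}
Op 4: register job_D */16 -> active={job_A:*/3, job_D:*/16}
Op 5: register job_A */15 -> active={job_A:*/15, job_D:*/16}
Op 6: register job_B */2 -> active={job_A:*/15, job_B:*/2, job_D:*/16}
Op 7: register job_B */12 -> active={job_A:*/15, job_B:*/12, job_D:*/16}
Op 8: register job_B */8 -> active={job_A:*/15, job_B:*/8, job_D:*/16}
Op 9: register job_C */11 -> active={job_A:*/15, job_B:*/8, job_C:*/11, job_D:*/16}
Op 10: unregister job_B -> active={job_A:*/15, job_C:*/11, job_D:*/16}
Op 11: register job_B */10 -> active={job_A:*/15, job_B:*/10, job_C:*/11, job_D:*/16}
Op 12: register job_B */9 -> active={job_A:*/15, job_B:*/9, job_C:*/11, job_D:*/16}
Op 13: unregister job_C -> active={job_A:*/15, job_B:*/9, job_D:*/16}
  job_A: interval 15, next fire after T=288 is 300
  job_B: interval 9, next fire after T=288 is 297
  job_D: interval 16, next fire after T=288 is 304
Earliest = 297, winner (lex tiebreak) = job_B

Answer: job_B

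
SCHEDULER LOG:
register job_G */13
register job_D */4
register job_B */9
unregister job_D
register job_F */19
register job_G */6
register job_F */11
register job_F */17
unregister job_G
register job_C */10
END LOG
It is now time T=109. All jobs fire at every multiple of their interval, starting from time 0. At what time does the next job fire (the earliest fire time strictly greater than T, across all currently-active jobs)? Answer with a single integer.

Op 1: register job_G */13 -> active={job_G:*/13}
Op 2: register job_D */4 -> active={job_D:*/4, job_G:*/13}
Op 3: register job_B */9 -> active={job_B:*/9, job_D:*/4, job_G:*/13}
Op 4: unregister job_D -> active={job_B:*/9, job_G:*/13}
Op 5: register job_F */19 -> active={job_B:*/9, job_F:*/19, job_G:*/13}
Op 6: register job_G */6 -> active={job_B:*/9, job_F:*/19, job_G:*/6}
Op 7: register job_F */11 -> active={job_B:*/9, job_F:*/11, job_G:*/6}
Op 8: register job_F */17 -> active={job_B:*/9, job_F:*/17, job_G:*/6}
Op 9: unregister job_G -> active={job_B:*/9, job_F:*/17}
Op 10: register job_C */10 -> active={job_B:*/9, job_C:*/10, job_F:*/17}
  job_B: interval 9, next fire after T=109 is 117
  job_C: interval 10, next fire after T=109 is 110
  job_F: interval 17, next fire after T=109 is 119
Earliest fire time = 110 (job job_C)

Answer: 110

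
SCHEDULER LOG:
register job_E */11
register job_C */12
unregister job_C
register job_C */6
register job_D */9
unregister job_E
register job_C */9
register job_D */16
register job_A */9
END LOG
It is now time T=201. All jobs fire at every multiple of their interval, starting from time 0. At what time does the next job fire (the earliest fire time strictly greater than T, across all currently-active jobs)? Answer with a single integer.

Op 1: register job_E */11 -> active={job_E:*/11}
Op 2: register job_C */12 -> active={job_C:*/12, job_E:*/11}
Op 3: unregister job_C -> active={job_E:*/11}
Op 4: register job_C */6 -> active={job_C:*/6, job_E:*/11}
Op 5: register job_D */9 -> active={job_C:*/6, job_D:*/9, job_E:*/11}
Op 6: unregister job_E -> active={job_C:*/6, job_D:*/9}
Op 7: register job_C */9 -> active={job_C:*/9, job_D:*/9}
Op 8: register job_D */16 -> active={job_C:*/9, job_D:*/16}
Op 9: register job_A */9 -> active={job_A:*/9, job_C:*/9, job_D:*/16}
  job_A: interval 9, next fire after T=201 is 207
  job_C: interval 9, next fire after T=201 is 207
  job_D: interval 16, next fire after T=201 is 208
Earliest fire time = 207 (job job_A)

Answer: 207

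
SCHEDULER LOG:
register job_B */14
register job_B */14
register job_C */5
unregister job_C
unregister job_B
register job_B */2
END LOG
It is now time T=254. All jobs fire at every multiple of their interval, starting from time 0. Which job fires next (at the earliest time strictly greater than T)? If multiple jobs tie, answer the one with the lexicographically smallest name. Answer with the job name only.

Answer: job_B

Derivation:
Op 1: register job_B */14 -> active={job_B:*/14}
Op 2: register job_B */14 -> active={job_B:*/14}
Op 3: register job_C */5 -> active={job_B:*/14, job_C:*/5}
Op 4: unregister job_C -> active={job_B:*/14}
Op 5: unregister job_B -> active={}
Op 6: register job_B */2 -> active={job_B:*/2}
  job_B: interval 2, next fire after T=254 is 256
Earliest = 256, winner (lex tiebreak) = job_B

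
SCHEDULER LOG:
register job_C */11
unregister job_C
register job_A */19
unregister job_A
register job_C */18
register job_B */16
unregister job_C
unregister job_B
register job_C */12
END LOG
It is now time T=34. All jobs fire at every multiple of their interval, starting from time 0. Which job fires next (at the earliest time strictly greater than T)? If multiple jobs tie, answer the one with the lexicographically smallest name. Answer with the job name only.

Answer: job_C

Derivation:
Op 1: register job_C */11 -> active={job_C:*/11}
Op 2: unregister job_C -> active={}
Op 3: register job_A */19 -> active={job_A:*/19}
Op 4: unregister job_A -> active={}
Op 5: register job_C */18 -> active={job_C:*/18}
Op 6: register job_B */16 -> active={job_B:*/16, job_C:*/18}
Op 7: unregister job_C -> active={job_B:*/16}
Op 8: unregister job_B -> active={}
Op 9: register job_C */12 -> active={job_C:*/12}
  job_C: interval 12, next fire after T=34 is 36
Earliest = 36, winner (lex tiebreak) = job_C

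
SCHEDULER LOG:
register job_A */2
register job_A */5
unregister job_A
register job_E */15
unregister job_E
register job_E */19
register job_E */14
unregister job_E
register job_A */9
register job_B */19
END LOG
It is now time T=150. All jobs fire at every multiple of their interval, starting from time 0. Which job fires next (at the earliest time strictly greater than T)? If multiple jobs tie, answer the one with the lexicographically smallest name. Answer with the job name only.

Answer: job_B

Derivation:
Op 1: register job_A */2 -> active={job_A:*/2}
Op 2: register job_A */5 -> active={job_A:*/5}
Op 3: unregister job_A -> active={}
Op 4: register job_E */15 -> active={job_E:*/15}
Op 5: unregister job_E -> active={}
Op 6: register job_E */19 -> active={job_E:*/19}
Op 7: register job_E */14 -> active={job_E:*/14}
Op 8: unregister job_E -> active={}
Op 9: register job_A */9 -> active={job_A:*/9}
Op 10: register job_B */19 -> active={job_A:*/9, job_B:*/19}
  job_A: interval 9, next fire after T=150 is 153
  job_B: interval 19, next fire after T=150 is 152
Earliest = 152, winner (lex tiebreak) = job_B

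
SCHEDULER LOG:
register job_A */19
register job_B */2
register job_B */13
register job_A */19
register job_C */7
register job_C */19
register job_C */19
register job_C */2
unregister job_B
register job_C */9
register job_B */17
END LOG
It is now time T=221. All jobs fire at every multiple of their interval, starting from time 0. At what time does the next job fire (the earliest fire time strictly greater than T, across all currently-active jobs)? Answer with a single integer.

Answer: 225

Derivation:
Op 1: register job_A */19 -> active={job_A:*/19}
Op 2: register job_B */2 -> active={job_A:*/19, job_B:*/2}
Op 3: register job_B */13 -> active={job_A:*/19, job_B:*/13}
Op 4: register job_A */19 -> active={job_A:*/19, job_B:*/13}
Op 5: register job_C */7 -> active={job_A:*/19, job_B:*/13, job_C:*/7}
Op 6: register job_C */19 -> active={job_A:*/19, job_B:*/13, job_C:*/19}
Op 7: register job_C */19 -> active={job_A:*/19, job_B:*/13, job_C:*/19}
Op 8: register job_C */2 -> active={job_A:*/19, job_B:*/13, job_C:*/2}
Op 9: unregister job_B -> active={job_A:*/19, job_C:*/2}
Op 10: register job_C */9 -> active={job_A:*/19, job_C:*/9}
Op 11: register job_B */17 -> active={job_A:*/19, job_B:*/17, job_C:*/9}
  job_A: interval 19, next fire after T=221 is 228
  job_B: interval 17, next fire after T=221 is 238
  job_C: interval 9, next fire after T=221 is 225
Earliest fire time = 225 (job job_C)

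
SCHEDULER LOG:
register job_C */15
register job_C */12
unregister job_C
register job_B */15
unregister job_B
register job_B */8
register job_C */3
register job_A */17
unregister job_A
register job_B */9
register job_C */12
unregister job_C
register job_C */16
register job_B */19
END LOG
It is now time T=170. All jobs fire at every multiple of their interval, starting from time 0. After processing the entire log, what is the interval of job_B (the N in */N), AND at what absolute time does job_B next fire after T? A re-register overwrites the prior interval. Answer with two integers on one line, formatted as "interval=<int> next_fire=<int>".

Answer: interval=19 next_fire=171

Derivation:
Op 1: register job_C */15 -> active={job_C:*/15}
Op 2: register job_C */12 -> active={job_C:*/12}
Op 3: unregister job_C -> active={}
Op 4: register job_B */15 -> active={job_B:*/15}
Op 5: unregister job_B -> active={}
Op 6: register job_B */8 -> active={job_B:*/8}
Op 7: register job_C */3 -> active={job_B:*/8, job_C:*/3}
Op 8: register job_A */17 -> active={job_A:*/17, job_B:*/8, job_C:*/3}
Op 9: unregister job_A -> active={job_B:*/8, job_C:*/3}
Op 10: register job_B */9 -> active={job_B:*/9, job_C:*/3}
Op 11: register job_C */12 -> active={job_B:*/9, job_C:*/12}
Op 12: unregister job_C -> active={job_B:*/9}
Op 13: register job_C */16 -> active={job_B:*/9, job_C:*/16}
Op 14: register job_B */19 -> active={job_B:*/19, job_C:*/16}
Final interval of job_B = 19
Next fire of job_B after T=170: (170//19+1)*19 = 171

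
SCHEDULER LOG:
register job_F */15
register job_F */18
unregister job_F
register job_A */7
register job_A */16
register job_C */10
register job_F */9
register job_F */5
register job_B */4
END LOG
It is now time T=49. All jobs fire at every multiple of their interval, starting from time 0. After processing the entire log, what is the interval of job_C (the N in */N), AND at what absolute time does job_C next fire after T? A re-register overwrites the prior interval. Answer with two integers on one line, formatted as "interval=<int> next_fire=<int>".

Op 1: register job_F */15 -> active={job_F:*/15}
Op 2: register job_F */18 -> active={job_F:*/18}
Op 3: unregister job_F -> active={}
Op 4: register job_A */7 -> active={job_A:*/7}
Op 5: register job_A */16 -> active={job_A:*/16}
Op 6: register job_C */10 -> active={job_A:*/16, job_C:*/10}
Op 7: register job_F */9 -> active={job_A:*/16, job_C:*/10, job_F:*/9}
Op 8: register job_F */5 -> active={job_A:*/16, job_C:*/10, job_F:*/5}
Op 9: register job_B */4 -> active={job_A:*/16, job_B:*/4, job_C:*/10, job_F:*/5}
Final interval of job_C = 10
Next fire of job_C after T=49: (49//10+1)*10 = 50

Answer: interval=10 next_fire=50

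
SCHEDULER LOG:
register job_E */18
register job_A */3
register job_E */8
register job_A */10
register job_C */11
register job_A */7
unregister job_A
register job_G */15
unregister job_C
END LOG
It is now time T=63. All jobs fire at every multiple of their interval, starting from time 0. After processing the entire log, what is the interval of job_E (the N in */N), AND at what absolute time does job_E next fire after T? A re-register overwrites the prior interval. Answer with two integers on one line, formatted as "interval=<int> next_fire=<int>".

Answer: interval=8 next_fire=64

Derivation:
Op 1: register job_E */18 -> active={job_E:*/18}
Op 2: register job_A */3 -> active={job_A:*/3, job_E:*/18}
Op 3: register job_E */8 -> active={job_A:*/3, job_E:*/8}
Op 4: register job_A */10 -> active={job_A:*/10, job_E:*/8}
Op 5: register job_C */11 -> active={job_A:*/10, job_C:*/11, job_E:*/8}
Op 6: register job_A */7 -> active={job_A:*/7, job_C:*/11, job_E:*/8}
Op 7: unregister job_A -> active={job_C:*/11, job_E:*/8}
Op 8: register job_G */15 -> active={job_C:*/11, job_E:*/8, job_G:*/15}
Op 9: unregister job_C -> active={job_E:*/8, job_G:*/15}
Final interval of job_E = 8
Next fire of job_E after T=63: (63//8+1)*8 = 64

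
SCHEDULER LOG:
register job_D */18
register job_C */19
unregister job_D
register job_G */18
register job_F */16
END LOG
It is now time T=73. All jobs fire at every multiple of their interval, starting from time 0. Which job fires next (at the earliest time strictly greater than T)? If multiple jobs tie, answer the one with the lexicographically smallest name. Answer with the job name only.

Op 1: register job_D */18 -> active={job_D:*/18}
Op 2: register job_C */19 -> active={job_C:*/19, job_D:*/18}
Op 3: unregister job_D -> active={job_C:*/19}
Op 4: register job_G */18 -> active={job_C:*/19, job_G:*/18}
Op 5: register job_F */16 -> active={job_C:*/19, job_F:*/16, job_G:*/18}
  job_C: interval 19, next fire after T=73 is 76
  job_F: interval 16, next fire after T=73 is 80
  job_G: interval 18, next fire after T=73 is 90
Earliest = 76, winner (lex tiebreak) = job_C

Answer: job_C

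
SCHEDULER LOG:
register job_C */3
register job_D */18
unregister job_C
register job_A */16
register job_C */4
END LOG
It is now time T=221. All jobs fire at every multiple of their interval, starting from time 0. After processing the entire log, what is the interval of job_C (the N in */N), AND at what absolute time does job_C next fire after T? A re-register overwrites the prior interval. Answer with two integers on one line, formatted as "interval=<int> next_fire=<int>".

Op 1: register job_C */3 -> active={job_C:*/3}
Op 2: register job_D */18 -> active={job_C:*/3, job_D:*/18}
Op 3: unregister job_C -> active={job_D:*/18}
Op 4: register job_A */16 -> active={job_A:*/16, job_D:*/18}
Op 5: register job_C */4 -> active={job_A:*/16, job_C:*/4, job_D:*/18}
Final interval of job_C = 4
Next fire of job_C after T=221: (221//4+1)*4 = 224

Answer: interval=4 next_fire=224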